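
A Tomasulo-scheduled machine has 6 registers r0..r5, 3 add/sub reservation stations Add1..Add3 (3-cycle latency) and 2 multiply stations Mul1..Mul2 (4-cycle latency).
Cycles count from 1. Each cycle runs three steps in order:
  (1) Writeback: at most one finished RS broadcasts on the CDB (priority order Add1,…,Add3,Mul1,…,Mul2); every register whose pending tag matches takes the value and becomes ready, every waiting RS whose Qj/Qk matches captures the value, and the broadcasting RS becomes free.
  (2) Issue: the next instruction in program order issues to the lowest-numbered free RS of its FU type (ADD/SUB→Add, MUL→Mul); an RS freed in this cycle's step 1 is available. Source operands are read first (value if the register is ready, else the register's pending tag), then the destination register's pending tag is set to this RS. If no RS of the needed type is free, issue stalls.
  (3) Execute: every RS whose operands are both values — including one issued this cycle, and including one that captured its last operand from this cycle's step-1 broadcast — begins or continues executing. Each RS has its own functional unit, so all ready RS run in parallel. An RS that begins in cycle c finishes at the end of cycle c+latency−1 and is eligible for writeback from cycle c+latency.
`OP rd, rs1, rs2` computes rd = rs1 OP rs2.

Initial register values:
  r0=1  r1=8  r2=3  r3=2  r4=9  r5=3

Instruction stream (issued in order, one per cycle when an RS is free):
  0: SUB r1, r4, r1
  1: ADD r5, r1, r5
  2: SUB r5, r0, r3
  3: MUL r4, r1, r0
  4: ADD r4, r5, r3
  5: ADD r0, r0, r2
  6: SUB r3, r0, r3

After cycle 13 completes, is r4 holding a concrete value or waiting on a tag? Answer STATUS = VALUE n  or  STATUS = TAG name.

  c1: issue SUB r1<-Add1  regs: r0:1,r1:Add1,r2:3,r3:2,r4:9,r5:3
  c2: issue ADD r5<-Add2  regs: r0:1,r1:Add1,r2:3,r3:2,r4:9,r5:Add2
  c3: issue SUB r5<-Add3  regs: r0:1,r1:Add1,r2:3,r3:2,r4:9,r5:Add3
  c4: CDB Add1=1; issue MUL r4<-Mul1  regs: r0:1,r1:1,r2:3,r3:2,r4:Mul1,r5:Add3
  c5: issue ADD r4<-Add1  regs: r0:1,r1:1,r2:3,r3:2,r4:Add1,r5:Add3
  c6: CDB Add3=-1; issue ADD r0<-Add3  regs: r0:Add3,r1:1,r2:3,r3:2,r4:Add1,r5:-1
  c7: CDB Add2=4; issue SUB r3<-Add2  regs: r0:Add3,r1:1,r2:3,r3:Add2,r4:Add1,r5:-1
  c8: CDB Mul1=1  regs: r0:Add3,r1:1,r2:3,r3:Add2,r4:Add1,r5:-1
  c9: CDB Add1=1  regs: r0:Add3,r1:1,r2:3,r3:Add2,r4:1,r5:-1
  c10: CDB Add3=4  regs: r0:4,r1:1,r2:3,r3:Add2,r4:1,r5:-1
  c11: -  regs: r0:4,r1:1,r2:3,r3:Add2,r4:1,r5:-1
  c12: -  regs: r0:4,r1:1,r2:3,r3:Add2,r4:1,r5:-1
  c13: CDB Add2=2  regs: r0:4,r1:1,r2:3,r3:2,r4:1,r5:-1

STATUS = VALUE 1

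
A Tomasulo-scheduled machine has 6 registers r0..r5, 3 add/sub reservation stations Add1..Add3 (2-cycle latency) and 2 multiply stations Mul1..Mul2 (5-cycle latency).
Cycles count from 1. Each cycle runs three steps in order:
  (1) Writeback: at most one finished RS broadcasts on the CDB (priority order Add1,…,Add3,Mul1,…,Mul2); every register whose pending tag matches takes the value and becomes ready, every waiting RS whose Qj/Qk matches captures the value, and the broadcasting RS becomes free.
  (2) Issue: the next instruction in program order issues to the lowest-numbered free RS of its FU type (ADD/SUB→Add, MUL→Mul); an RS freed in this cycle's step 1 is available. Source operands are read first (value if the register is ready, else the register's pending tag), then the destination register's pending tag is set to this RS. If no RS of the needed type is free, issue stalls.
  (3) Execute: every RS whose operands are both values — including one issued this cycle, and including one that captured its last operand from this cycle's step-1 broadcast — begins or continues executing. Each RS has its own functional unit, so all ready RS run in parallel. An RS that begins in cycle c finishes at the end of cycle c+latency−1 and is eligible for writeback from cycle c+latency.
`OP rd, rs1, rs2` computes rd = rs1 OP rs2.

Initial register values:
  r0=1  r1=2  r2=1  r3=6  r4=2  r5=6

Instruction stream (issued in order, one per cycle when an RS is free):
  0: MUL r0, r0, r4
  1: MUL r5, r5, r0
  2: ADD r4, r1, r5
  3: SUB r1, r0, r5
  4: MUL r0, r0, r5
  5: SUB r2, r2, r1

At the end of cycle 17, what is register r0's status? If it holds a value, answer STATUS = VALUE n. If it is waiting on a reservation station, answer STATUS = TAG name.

  c1: issue MUL r0<-Mul1  regs: r0:Mul1,r1:2,r2:1,r3:6,r4:2,r5:6
  c2: issue MUL r5<-Mul2  regs: r0:Mul1,r1:2,r2:1,r3:6,r4:2,r5:Mul2
  c3: issue ADD r4<-Add1  regs: r0:Mul1,r1:2,r2:1,r3:6,r4:Add1,r5:Mul2
  c4: issue SUB r1<-Add2  regs: r0:Mul1,r1:Add2,r2:1,r3:6,r4:Add1,r5:Mul2
  c5: stall  regs: r0:Mul1,r1:Add2,r2:1,r3:6,r4:Add1,r5:Mul2
  c6: CDB Mul1=2; issue MUL r0<-Mul1  regs: r0:Mul1,r1:Add2,r2:1,r3:6,r4:Add1,r5:Mul2
  c7: issue SUB r2<-Add3  regs: r0:Mul1,r1:Add2,r2:Add3,r3:6,r4:Add1,r5:Mul2
  c8: -  regs: r0:Mul1,r1:Add2,r2:Add3,r3:6,r4:Add1,r5:Mul2
  c9: -  regs: r0:Mul1,r1:Add2,r2:Add3,r3:6,r4:Add1,r5:Mul2
  c10: -  regs: r0:Mul1,r1:Add2,r2:Add3,r3:6,r4:Add1,r5:Mul2
  c11: CDB Mul2=12  regs: r0:Mul1,r1:Add2,r2:Add3,r3:6,r4:Add1,r5:12
  c12: -  regs: r0:Mul1,r1:Add2,r2:Add3,r3:6,r4:Add1,r5:12
  c13: CDB Add1=14  regs: r0:Mul1,r1:Add2,r2:Add3,r3:6,r4:14,r5:12
  c14: CDB Add2=-10  regs: r0:Mul1,r1:-10,r2:Add3,r3:6,r4:14,r5:12
  c15: -  regs: r0:Mul1,r1:-10,r2:Add3,r3:6,r4:14,r5:12
  c16: CDB Add3=11  regs: r0:Mul1,r1:-10,r2:11,r3:6,r4:14,r5:12
  c17: CDB Mul1=24  regs: r0:24,r1:-10,r2:11,r3:6,r4:14,r5:12

STATUS = VALUE 24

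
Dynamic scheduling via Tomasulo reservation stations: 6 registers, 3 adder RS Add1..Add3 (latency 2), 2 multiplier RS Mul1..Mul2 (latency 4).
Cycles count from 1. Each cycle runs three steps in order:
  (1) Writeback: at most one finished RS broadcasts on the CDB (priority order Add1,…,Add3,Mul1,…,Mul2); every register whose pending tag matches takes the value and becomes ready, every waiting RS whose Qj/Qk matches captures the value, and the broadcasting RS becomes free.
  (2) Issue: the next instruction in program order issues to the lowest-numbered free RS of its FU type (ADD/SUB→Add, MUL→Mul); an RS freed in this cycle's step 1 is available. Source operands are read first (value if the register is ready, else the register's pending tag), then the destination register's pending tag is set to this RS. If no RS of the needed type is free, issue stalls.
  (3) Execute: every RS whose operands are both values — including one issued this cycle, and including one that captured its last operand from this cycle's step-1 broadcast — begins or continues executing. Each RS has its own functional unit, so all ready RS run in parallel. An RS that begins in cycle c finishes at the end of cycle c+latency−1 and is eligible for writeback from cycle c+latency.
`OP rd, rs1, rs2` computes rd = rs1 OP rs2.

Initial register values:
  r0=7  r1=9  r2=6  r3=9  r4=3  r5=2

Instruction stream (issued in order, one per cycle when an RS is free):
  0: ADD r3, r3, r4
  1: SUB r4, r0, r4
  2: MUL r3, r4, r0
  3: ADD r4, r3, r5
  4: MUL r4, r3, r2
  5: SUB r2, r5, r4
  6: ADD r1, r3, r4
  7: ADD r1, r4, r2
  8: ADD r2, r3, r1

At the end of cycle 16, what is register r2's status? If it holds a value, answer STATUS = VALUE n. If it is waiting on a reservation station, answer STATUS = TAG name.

c1: issue ADD r3<-Add1 | r0:7,r1:9,r2:6,r3:Add1,r4:3,r5:2
c2: issue SUB r4<-Add2 | r0:7,r1:9,r2:6,r3:Add1,r4:Add2,r5:2
c3: CDB Add1=12; issue MUL r3<-Mul1 | r0:7,r1:9,r2:6,r3:Mul1,r4:Add2,r5:2
c4: CDB Add2=4; issue ADD r4<-Add1 | r0:7,r1:9,r2:6,r3:Mul1,r4:Add1,r5:2
c5: issue MUL r4<-Mul2 | r0:7,r1:9,r2:6,r3:Mul1,r4:Mul2,r5:2
c6: issue SUB r2<-Add2 | r0:7,r1:9,r2:Add2,r3:Mul1,r4:Mul2,r5:2
c7: issue ADD r1<-Add3 | r0:7,r1:Add3,r2:Add2,r3:Mul1,r4:Mul2,r5:2
c8: CDB Mul1=28; stall | r0:7,r1:Add3,r2:Add2,r3:28,r4:Mul2,r5:2
c9: stall | r0:7,r1:Add3,r2:Add2,r3:28,r4:Mul2,r5:2
c10: CDB Add1=30; issue ADD r1<-Add1 | r0:7,r1:Add1,r2:Add2,r3:28,r4:Mul2,r5:2
c11: stall | r0:7,r1:Add1,r2:Add2,r3:28,r4:Mul2,r5:2
c12: CDB Mul2=168; stall | r0:7,r1:Add1,r2:Add2,r3:28,r4:168,r5:2
c13: stall | r0:7,r1:Add1,r2:Add2,r3:28,r4:168,r5:2
c14: CDB Add2=-166; issue ADD r2<-Add2 | r0:7,r1:Add1,r2:Add2,r3:28,r4:168,r5:2
c15: CDB Add3=196 | r0:7,r1:Add1,r2:Add2,r3:28,r4:168,r5:2
c16: CDB Add1=2 | r0:7,r1:2,r2:Add2,r3:28,r4:168,r5:2

STATUS = TAG Add2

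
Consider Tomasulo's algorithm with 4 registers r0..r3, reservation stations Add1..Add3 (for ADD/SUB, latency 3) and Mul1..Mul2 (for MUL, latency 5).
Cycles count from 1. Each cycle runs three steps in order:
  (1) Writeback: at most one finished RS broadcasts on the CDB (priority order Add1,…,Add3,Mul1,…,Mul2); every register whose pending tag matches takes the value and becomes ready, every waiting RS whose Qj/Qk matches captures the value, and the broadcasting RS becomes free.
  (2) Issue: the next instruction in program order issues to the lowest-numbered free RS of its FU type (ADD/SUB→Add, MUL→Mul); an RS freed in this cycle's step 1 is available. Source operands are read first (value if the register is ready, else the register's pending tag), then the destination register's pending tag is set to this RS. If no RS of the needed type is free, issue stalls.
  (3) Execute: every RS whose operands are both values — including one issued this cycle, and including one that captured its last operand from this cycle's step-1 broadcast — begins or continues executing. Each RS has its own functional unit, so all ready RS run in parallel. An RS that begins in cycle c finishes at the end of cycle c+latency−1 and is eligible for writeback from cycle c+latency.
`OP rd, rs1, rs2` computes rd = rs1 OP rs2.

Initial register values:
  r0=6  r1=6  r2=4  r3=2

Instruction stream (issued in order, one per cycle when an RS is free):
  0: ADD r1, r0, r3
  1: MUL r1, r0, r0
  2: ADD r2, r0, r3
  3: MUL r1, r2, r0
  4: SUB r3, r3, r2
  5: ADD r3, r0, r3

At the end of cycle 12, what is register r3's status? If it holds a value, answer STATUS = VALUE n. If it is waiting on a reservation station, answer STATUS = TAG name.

  c1: issue ADD r1<-Add1  regs: r0:6,r1:Add1,r2:4,r3:2
  c2: issue MUL r1<-Mul1  regs: r0:6,r1:Mul1,r2:4,r3:2
  c3: issue ADD r2<-Add2  regs: r0:6,r1:Mul1,r2:Add2,r3:2
  c4: CDB Add1=8; issue MUL r1<-Mul2  regs: r0:6,r1:Mul2,r2:Add2,r3:2
  c5: issue SUB r3<-Add1  regs: r0:6,r1:Mul2,r2:Add2,r3:Add1
  c6: CDB Add2=8; issue ADD r3<-Add2  regs: r0:6,r1:Mul2,r2:8,r3:Add2
  c7: CDB Mul1=36  regs: r0:6,r1:Mul2,r2:8,r3:Add2
  c8: -  regs: r0:6,r1:Mul2,r2:8,r3:Add2
  c9: CDB Add1=-6  regs: r0:6,r1:Mul2,r2:8,r3:Add2
  c10: -  regs: r0:6,r1:Mul2,r2:8,r3:Add2
  c11: CDB Mul2=48  regs: r0:6,r1:48,r2:8,r3:Add2
  c12: CDB Add2=0  regs: r0:6,r1:48,r2:8,r3:0

STATUS = VALUE 0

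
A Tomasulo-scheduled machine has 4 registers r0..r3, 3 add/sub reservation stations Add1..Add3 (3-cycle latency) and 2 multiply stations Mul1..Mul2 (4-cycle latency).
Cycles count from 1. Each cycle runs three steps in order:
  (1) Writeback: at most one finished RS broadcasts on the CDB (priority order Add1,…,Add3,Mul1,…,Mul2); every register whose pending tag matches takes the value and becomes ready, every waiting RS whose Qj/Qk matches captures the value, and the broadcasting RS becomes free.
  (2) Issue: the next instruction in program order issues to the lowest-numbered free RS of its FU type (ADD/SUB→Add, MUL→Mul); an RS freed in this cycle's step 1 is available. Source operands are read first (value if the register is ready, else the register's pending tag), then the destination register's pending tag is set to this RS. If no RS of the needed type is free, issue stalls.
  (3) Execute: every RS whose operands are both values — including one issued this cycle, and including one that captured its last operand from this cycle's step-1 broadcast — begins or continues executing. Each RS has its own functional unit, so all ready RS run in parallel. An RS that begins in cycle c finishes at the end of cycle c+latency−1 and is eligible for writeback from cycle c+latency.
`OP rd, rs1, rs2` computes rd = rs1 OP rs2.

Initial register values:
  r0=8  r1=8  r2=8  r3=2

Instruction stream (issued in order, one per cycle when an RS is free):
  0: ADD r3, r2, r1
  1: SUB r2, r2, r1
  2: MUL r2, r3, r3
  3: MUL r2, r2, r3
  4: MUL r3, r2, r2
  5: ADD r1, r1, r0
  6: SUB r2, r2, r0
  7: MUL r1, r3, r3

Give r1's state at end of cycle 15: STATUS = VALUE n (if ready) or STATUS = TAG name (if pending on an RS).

cycle 1: issue ADD r3<-Add1 // r0:8,r1:8,r2:8,r3:Add1
cycle 2: issue SUB r2<-Add2 // r0:8,r1:8,r2:Add2,r3:Add1
cycle 3: issue MUL r2<-Mul1 // r0:8,r1:8,r2:Mul1,r3:Add1
cycle 4: CDB Add1=16; issue MUL r2<-Mul2 // r0:8,r1:8,r2:Mul2,r3:16
cycle 5: CDB Add2=0; stall // r0:8,r1:8,r2:Mul2,r3:16
cycle 6: stall // r0:8,r1:8,r2:Mul2,r3:16
cycle 7: stall // r0:8,r1:8,r2:Mul2,r3:16
cycle 8: CDB Mul1=256; issue MUL r3<-Mul1 // r0:8,r1:8,r2:Mul2,r3:Mul1
cycle 9: issue ADD r1<-Add1 // r0:8,r1:Add1,r2:Mul2,r3:Mul1
cycle 10: issue SUB r2<-Add2 // r0:8,r1:Add1,r2:Add2,r3:Mul1
cycle 11: stall // r0:8,r1:Add1,r2:Add2,r3:Mul1
cycle 12: CDB Add1=16; stall // r0:8,r1:16,r2:Add2,r3:Mul1
cycle 13: CDB Mul2=4096; issue MUL r1<-Mul2 // r0:8,r1:Mul2,r2:Add2,r3:Mul1
cycle 14: - // r0:8,r1:Mul2,r2:Add2,r3:Mul1
cycle 15: - // r0:8,r1:Mul2,r2:Add2,r3:Mul1

STATUS = TAG Mul2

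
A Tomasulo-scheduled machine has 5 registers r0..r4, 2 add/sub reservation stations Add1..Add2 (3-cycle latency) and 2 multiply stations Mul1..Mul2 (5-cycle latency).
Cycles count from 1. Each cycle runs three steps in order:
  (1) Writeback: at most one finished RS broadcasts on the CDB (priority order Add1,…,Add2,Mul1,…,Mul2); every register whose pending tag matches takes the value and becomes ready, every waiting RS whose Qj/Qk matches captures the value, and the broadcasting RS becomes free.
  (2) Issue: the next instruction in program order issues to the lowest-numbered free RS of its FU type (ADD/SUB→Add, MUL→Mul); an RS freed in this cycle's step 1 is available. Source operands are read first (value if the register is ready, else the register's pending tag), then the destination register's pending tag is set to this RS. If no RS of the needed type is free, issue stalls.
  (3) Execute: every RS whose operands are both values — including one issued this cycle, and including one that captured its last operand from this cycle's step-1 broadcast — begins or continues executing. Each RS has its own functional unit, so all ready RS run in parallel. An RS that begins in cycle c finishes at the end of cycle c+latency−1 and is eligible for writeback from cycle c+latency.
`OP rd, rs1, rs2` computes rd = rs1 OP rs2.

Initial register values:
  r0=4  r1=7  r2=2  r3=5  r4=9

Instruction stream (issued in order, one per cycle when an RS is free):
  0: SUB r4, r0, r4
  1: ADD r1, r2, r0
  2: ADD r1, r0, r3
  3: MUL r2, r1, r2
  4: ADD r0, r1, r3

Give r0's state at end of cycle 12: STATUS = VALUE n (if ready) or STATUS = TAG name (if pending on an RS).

c1: issue SUB r4<-Add1 | r0:4,r1:7,r2:2,r3:5,r4:Add1
c2: issue ADD r1<-Add2 | r0:4,r1:Add2,r2:2,r3:5,r4:Add1
c3: stall | r0:4,r1:Add2,r2:2,r3:5,r4:Add1
c4: CDB Add1=-5; issue ADD r1<-Add1 | r0:4,r1:Add1,r2:2,r3:5,r4:-5
c5: CDB Add2=6; issue MUL r2<-Mul1 | r0:4,r1:Add1,r2:Mul1,r3:5,r4:-5
c6: issue ADD r0<-Add2 | r0:Add2,r1:Add1,r2:Mul1,r3:5,r4:-5
c7: CDB Add1=9 | r0:Add2,r1:9,r2:Mul1,r3:5,r4:-5
c8: - | r0:Add2,r1:9,r2:Mul1,r3:5,r4:-5
c9: - | r0:Add2,r1:9,r2:Mul1,r3:5,r4:-5
c10: CDB Add2=14 | r0:14,r1:9,r2:Mul1,r3:5,r4:-5
c11: - | r0:14,r1:9,r2:Mul1,r3:5,r4:-5
c12: CDB Mul1=18 | r0:14,r1:9,r2:18,r3:5,r4:-5

STATUS = VALUE 14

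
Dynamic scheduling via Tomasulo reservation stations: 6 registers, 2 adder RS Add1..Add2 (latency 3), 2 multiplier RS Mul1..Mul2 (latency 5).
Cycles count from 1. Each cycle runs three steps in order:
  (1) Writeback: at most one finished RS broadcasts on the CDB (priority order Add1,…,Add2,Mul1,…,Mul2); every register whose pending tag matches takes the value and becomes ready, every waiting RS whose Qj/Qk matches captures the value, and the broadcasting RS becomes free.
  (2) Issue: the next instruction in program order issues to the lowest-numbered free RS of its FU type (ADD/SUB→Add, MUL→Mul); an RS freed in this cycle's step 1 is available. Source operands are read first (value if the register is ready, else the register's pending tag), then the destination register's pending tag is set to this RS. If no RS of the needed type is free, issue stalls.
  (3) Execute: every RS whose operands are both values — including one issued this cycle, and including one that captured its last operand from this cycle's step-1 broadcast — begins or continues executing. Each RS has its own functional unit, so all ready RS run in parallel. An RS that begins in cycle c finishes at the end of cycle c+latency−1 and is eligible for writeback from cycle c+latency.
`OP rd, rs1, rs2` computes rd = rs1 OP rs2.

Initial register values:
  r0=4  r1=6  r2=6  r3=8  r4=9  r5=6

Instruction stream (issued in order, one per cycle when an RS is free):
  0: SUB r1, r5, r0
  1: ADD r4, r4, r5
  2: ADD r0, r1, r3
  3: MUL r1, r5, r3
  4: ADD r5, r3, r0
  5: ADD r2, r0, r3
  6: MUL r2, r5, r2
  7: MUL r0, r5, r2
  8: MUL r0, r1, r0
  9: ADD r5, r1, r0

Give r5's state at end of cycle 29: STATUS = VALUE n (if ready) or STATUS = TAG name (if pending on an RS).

cycle 1: issue SUB r1<-Add1 // r0:4,r1:Add1,r2:6,r3:8,r4:9,r5:6
cycle 2: issue ADD r4<-Add2 // r0:4,r1:Add1,r2:6,r3:8,r4:Add2,r5:6
cycle 3: stall // r0:4,r1:Add1,r2:6,r3:8,r4:Add2,r5:6
cycle 4: CDB Add1=2; issue ADD r0<-Add1 // r0:Add1,r1:2,r2:6,r3:8,r4:Add2,r5:6
cycle 5: CDB Add2=15; issue MUL r1<-Mul1 // r0:Add1,r1:Mul1,r2:6,r3:8,r4:15,r5:6
cycle 6: issue ADD r5<-Add2 // r0:Add1,r1:Mul1,r2:6,r3:8,r4:15,r5:Add2
cycle 7: CDB Add1=10; issue ADD r2<-Add1 // r0:10,r1:Mul1,r2:Add1,r3:8,r4:15,r5:Add2
cycle 8: issue MUL r2<-Mul2 // r0:10,r1:Mul1,r2:Mul2,r3:8,r4:15,r5:Add2
cycle 9: stall // r0:10,r1:Mul1,r2:Mul2,r3:8,r4:15,r5:Add2
cycle 10: CDB Add1=18; stall // r0:10,r1:Mul1,r2:Mul2,r3:8,r4:15,r5:Add2
cycle 11: CDB Add2=18; stall // r0:10,r1:Mul1,r2:Mul2,r3:8,r4:15,r5:18
cycle 12: CDB Mul1=48; issue MUL r0<-Mul1 // r0:Mul1,r1:48,r2:Mul2,r3:8,r4:15,r5:18
cycle 13: stall // r0:Mul1,r1:48,r2:Mul2,r3:8,r4:15,r5:18
cycle 14: stall // r0:Mul1,r1:48,r2:Mul2,r3:8,r4:15,r5:18
cycle 15: stall // r0:Mul1,r1:48,r2:Mul2,r3:8,r4:15,r5:18
cycle 16: CDB Mul2=324; issue MUL r0<-Mul2 // r0:Mul2,r1:48,r2:324,r3:8,r4:15,r5:18
cycle 17: issue ADD r5<-Add1 // r0:Mul2,r1:48,r2:324,r3:8,r4:15,r5:Add1
cycle 18: - // r0:Mul2,r1:48,r2:324,r3:8,r4:15,r5:Add1
cycle 19: - // r0:Mul2,r1:48,r2:324,r3:8,r4:15,r5:Add1
cycle 20: - // r0:Mul2,r1:48,r2:324,r3:8,r4:15,r5:Add1
cycle 21: CDB Mul1=5832 // r0:Mul2,r1:48,r2:324,r3:8,r4:15,r5:Add1
cycle 22: - // r0:Mul2,r1:48,r2:324,r3:8,r4:15,r5:Add1
cycle 23: - // r0:Mul2,r1:48,r2:324,r3:8,r4:15,r5:Add1
cycle 24: - // r0:Mul2,r1:48,r2:324,r3:8,r4:15,r5:Add1
cycle 25: - // r0:Mul2,r1:48,r2:324,r3:8,r4:15,r5:Add1
cycle 26: CDB Mul2=279936 // r0:279936,r1:48,r2:324,r3:8,r4:15,r5:Add1
cycle 27: - // r0:279936,r1:48,r2:324,r3:8,r4:15,r5:Add1
cycle 28: - // r0:279936,r1:48,r2:324,r3:8,r4:15,r5:Add1
cycle 29: CDB Add1=279984 // r0:279936,r1:48,r2:324,r3:8,r4:15,r5:279984

STATUS = VALUE 279984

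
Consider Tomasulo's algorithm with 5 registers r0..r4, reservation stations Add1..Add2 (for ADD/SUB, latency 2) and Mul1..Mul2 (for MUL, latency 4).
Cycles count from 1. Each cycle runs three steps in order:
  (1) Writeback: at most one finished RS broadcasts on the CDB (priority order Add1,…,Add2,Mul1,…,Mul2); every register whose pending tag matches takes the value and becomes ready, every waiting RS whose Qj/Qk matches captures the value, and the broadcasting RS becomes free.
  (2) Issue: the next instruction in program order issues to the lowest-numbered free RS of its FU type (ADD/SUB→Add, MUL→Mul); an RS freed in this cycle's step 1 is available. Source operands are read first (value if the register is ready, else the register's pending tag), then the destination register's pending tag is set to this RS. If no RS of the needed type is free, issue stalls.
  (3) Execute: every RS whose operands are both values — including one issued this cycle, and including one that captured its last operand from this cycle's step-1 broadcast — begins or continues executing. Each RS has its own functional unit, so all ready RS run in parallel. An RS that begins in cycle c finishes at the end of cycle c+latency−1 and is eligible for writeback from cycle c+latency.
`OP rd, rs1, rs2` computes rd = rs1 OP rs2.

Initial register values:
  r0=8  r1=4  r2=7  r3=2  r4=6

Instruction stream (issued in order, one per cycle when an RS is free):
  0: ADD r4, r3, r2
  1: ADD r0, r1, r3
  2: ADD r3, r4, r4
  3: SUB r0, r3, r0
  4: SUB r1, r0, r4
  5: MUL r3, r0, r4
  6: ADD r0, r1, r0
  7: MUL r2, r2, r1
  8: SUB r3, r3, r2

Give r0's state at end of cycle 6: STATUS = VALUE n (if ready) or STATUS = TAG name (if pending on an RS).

STATUS = TAG Add2

cycle 1: issue ADD r4<-Add1 // r0:8,r1:4,r2:7,r3:2,r4:Add1
cycle 2: issue ADD r0<-Add2 // r0:Add2,r1:4,r2:7,r3:2,r4:Add1
cycle 3: CDB Add1=9; issue ADD r3<-Add1 // r0:Add2,r1:4,r2:7,r3:Add1,r4:9
cycle 4: CDB Add2=6; issue SUB r0<-Add2 // r0:Add2,r1:4,r2:7,r3:Add1,r4:9
cycle 5: CDB Add1=18; issue SUB r1<-Add1 // r0:Add2,r1:Add1,r2:7,r3:18,r4:9
cycle 6: issue MUL r3<-Mul1 // r0:Add2,r1:Add1,r2:7,r3:Mul1,r4:9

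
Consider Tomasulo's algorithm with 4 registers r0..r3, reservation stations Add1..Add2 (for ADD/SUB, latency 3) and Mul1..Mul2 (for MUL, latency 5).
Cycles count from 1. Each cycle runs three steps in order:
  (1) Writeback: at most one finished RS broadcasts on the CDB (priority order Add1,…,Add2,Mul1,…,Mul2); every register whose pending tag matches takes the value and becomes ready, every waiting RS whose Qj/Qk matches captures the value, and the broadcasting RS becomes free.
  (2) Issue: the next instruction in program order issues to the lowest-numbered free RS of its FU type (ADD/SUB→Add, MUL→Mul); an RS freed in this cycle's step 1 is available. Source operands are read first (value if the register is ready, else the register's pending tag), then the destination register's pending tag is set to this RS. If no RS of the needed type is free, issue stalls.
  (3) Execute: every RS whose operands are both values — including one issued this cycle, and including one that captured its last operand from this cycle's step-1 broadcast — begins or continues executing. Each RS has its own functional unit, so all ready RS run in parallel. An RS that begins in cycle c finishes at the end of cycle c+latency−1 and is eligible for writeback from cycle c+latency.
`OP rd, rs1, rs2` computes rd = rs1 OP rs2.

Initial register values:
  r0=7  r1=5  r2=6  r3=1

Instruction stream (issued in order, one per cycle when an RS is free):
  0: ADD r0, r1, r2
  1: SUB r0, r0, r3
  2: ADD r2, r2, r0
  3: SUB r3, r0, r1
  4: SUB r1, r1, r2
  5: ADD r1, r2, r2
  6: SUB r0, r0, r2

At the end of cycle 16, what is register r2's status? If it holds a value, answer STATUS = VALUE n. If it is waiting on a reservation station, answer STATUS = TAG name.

STATUS = VALUE 16

cycle 1: issue ADD r0<-Add1 // r0:Add1,r1:5,r2:6,r3:1
cycle 2: issue SUB r0<-Add2 // r0:Add2,r1:5,r2:6,r3:1
cycle 3: stall // r0:Add2,r1:5,r2:6,r3:1
cycle 4: CDB Add1=11; issue ADD r2<-Add1 // r0:Add2,r1:5,r2:Add1,r3:1
cycle 5: stall // r0:Add2,r1:5,r2:Add1,r3:1
cycle 6: stall // r0:Add2,r1:5,r2:Add1,r3:1
cycle 7: CDB Add2=10; issue SUB r3<-Add2 // r0:10,r1:5,r2:Add1,r3:Add2
cycle 8: stall // r0:10,r1:5,r2:Add1,r3:Add2
cycle 9: stall // r0:10,r1:5,r2:Add1,r3:Add2
cycle 10: CDB Add1=16; issue SUB r1<-Add1 // r0:10,r1:Add1,r2:16,r3:Add2
cycle 11: CDB Add2=5; issue ADD r1<-Add2 // r0:10,r1:Add2,r2:16,r3:5
cycle 12: stall // r0:10,r1:Add2,r2:16,r3:5
cycle 13: CDB Add1=-11; issue SUB r0<-Add1 // r0:Add1,r1:Add2,r2:16,r3:5
cycle 14: CDB Add2=32 // r0:Add1,r1:32,r2:16,r3:5
cycle 15: - // r0:Add1,r1:32,r2:16,r3:5
cycle 16: CDB Add1=-6 // r0:-6,r1:32,r2:16,r3:5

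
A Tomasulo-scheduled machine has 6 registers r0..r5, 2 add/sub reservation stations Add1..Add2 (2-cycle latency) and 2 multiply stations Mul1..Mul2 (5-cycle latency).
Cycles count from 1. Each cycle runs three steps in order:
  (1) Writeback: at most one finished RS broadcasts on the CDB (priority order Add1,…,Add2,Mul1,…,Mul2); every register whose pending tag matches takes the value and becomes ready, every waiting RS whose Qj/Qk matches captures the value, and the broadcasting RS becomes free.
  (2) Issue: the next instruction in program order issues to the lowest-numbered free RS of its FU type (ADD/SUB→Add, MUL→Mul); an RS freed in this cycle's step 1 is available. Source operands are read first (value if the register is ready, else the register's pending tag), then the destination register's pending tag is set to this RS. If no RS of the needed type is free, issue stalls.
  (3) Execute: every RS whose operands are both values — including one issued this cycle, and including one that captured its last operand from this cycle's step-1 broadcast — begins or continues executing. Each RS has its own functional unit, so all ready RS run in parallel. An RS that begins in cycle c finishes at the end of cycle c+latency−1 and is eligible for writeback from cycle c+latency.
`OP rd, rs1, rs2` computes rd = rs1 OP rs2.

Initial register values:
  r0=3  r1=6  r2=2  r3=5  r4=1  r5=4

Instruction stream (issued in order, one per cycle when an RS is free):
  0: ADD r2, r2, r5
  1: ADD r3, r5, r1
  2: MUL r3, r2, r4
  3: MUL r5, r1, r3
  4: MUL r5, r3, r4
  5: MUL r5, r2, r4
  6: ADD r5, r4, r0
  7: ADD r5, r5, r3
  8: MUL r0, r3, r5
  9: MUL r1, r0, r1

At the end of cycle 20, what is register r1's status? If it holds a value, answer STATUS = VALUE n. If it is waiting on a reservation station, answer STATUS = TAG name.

c1: issue ADD r2<-Add1 | r0:3,r1:6,r2:Add1,r3:5,r4:1,r5:4
c2: issue ADD r3<-Add2 | r0:3,r1:6,r2:Add1,r3:Add2,r4:1,r5:4
c3: CDB Add1=6; issue MUL r3<-Mul1 | r0:3,r1:6,r2:6,r3:Mul1,r4:1,r5:4
c4: CDB Add2=10; issue MUL r5<-Mul2 | r0:3,r1:6,r2:6,r3:Mul1,r4:1,r5:Mul2
c5: stall | r0:3,r1:6,r2:6,r3:Mul1,r4:1,r5:Mul2
c6: stall | r0:3,r1:6,r2:6,r3:Mul1,r4:1,r5:Mul2
c7: stall | r0:3,r1:6,r2:6,r3:Mul1,r4:1,r5:Mul2
c8: CDB Mul1=6; issue MUL r5<-Mul1 | r0:3,r1:6,r2:6,r3:6,r4:1,r5:Mul1
c9: stall | r0:3,r1:6,r2:6,r3:6,r4:1,r5:Mul1
c10: stall | r0:3,r1:6,r2:6,r3:6,r4:1,r5:Mul1
c11: stall | r0:3,r1:6,r2:6,r3:6,r4:1,r5:Mul1
c12: stall | r0:3,r1:6,r2:6,r3:6,r4:1,r5:Mul1
c13: CDB Mul1=6; issue MUL r5<-Mul1 | r0:3,r1:6,r2:6,r3:6,r4:1,r5:Mul1
c14: CDB Mul2=36; issue ADD r5<-Add1 | r0:3,r1:6,r2:6,r3:6,r4:1,r5:Add1
c15: issue ADD r5<-Add2 | r0:3,r1:6,r2:6,r3:6,r4:1,r5:Add2
c16: CDB Add1=4; issue MUL r0<-Mul2 | r0:Mul2,r1:6,r2:6,r3:6,r4:1,r5:Add2
c17: stall | r0:Mul2,r1:6,r2:6,r3:6,r4:1,r5:Add2
c18: CDB Add2=10; stall | r0:Mul2,r1:6,r2:6,r3:6,r4:1,r5:10
c19: CDB Mul1=6; issue MUL r1<-Mul1 | r0:Mul2,r1:Mul1,r2:6,r3:6,r4:1,r5:10
c20: - | r0:Mul2,r1:Mul1,r2:6,r3:6,r4:1,r5:10

STATUS = TAG Mul1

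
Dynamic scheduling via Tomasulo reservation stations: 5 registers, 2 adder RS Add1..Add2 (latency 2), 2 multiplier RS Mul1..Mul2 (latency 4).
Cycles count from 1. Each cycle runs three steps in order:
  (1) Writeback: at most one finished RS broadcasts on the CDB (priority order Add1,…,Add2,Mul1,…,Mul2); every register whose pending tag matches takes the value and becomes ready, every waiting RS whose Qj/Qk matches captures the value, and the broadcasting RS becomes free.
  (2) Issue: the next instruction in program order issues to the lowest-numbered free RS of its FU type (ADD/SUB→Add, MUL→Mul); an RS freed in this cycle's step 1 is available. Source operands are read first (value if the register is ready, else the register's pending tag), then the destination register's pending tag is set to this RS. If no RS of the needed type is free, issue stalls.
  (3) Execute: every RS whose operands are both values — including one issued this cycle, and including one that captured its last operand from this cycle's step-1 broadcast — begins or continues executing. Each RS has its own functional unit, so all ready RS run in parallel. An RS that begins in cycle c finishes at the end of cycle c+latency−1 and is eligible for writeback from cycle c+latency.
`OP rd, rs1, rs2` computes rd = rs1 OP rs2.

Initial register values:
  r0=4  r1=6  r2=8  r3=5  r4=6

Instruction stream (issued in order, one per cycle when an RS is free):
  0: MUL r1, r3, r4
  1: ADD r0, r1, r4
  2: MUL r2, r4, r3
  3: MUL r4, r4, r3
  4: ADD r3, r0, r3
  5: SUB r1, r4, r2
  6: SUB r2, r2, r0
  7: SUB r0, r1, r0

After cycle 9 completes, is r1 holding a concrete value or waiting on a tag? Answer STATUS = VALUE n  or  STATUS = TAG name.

  c1: issue MUL r1<-Mul1  regs: r0:4,r1:Mul1,r2:8,r3:5,r4:6
  c2: issue ADD r0<-Add1  regs: r0:Add1,r1:Mul1,r2:8,r3:5,r4:6
  c3: issue MUL r2<-Mul2  regs: r0:Add1,r1:Mul1,r2:Mul2,r3:5,r4:6
  c4: stall  regs: r0:Add1,r1:Mul1,r2:Mul2,r3:5,r4:6
  c5: CDB Mul1=30; issue MUL r4<-Mul1  regs: r0:Add1,r1:30,r2:Mul2,r3:5,r4:Mul1
  c6: issue ADD r3<-Add2  regs: r0:Add1,r1:30,r2:Mul2,r3:Add2,r4:Mul1
  c7: CDB Add1=36; issue SUB r1<-Add1  regs: r0:36,r1:Add1,r2:Mul2,r3:Add2,r4:Mul1
  c8: CDB Mul2=30; stall  regs: r0:36,r1:Add1,r2:30,r3:Add2,r4:Mul1
  c9: CDB Add2=41; issue SUB r2<-Add2  regs: r0:36,r1:Add1,r2:Add2,r3:41,r4:Mul1

STATUS = TAG Add1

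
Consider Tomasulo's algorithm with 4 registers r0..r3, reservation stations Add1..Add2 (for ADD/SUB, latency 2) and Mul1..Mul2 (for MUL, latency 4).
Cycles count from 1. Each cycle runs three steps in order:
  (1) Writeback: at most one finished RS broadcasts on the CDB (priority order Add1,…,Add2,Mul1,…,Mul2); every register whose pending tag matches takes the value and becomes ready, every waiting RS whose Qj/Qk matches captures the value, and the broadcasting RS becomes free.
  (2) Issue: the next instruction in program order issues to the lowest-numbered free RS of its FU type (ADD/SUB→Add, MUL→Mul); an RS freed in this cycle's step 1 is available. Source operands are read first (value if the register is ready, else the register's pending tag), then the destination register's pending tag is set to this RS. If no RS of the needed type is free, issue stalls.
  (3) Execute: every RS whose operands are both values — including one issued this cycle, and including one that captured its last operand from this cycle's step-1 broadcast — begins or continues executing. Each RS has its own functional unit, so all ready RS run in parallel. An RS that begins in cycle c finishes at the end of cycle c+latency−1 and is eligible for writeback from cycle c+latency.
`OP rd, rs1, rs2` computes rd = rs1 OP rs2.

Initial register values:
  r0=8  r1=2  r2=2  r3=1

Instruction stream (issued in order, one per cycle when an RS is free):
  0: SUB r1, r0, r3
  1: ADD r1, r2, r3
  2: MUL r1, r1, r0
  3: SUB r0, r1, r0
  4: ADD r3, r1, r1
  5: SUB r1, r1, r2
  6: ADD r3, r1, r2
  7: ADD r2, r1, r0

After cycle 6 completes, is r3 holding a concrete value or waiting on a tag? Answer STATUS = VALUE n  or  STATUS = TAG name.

STATUS = TAG Add2

  c1: issue SUB r1<-Add1  regs: r0:8,r1:Add1,r2:2,r3:1
  c2: issue ADD r1<-Add2  regs: r0:8,r1:Add2,r2:2,r3:1
  c3: CDB Add1=7; issue MUL r1<-Mul1  regs: r0:8,r1:Mul1,r2:2,r3:1
  c4: CDB Add2=3; issue SUB r0<-Add1  regs: r0:Add1,r1:Mul1,r2:2,r3:1
  c5: issue ADD r3<-Add2  regs: r0:Add1,r1:Mul1,r2:2,r3:Add2
  c6: stall  regs: r0:Add1,r1:Mul1,r2:2,r3:Add2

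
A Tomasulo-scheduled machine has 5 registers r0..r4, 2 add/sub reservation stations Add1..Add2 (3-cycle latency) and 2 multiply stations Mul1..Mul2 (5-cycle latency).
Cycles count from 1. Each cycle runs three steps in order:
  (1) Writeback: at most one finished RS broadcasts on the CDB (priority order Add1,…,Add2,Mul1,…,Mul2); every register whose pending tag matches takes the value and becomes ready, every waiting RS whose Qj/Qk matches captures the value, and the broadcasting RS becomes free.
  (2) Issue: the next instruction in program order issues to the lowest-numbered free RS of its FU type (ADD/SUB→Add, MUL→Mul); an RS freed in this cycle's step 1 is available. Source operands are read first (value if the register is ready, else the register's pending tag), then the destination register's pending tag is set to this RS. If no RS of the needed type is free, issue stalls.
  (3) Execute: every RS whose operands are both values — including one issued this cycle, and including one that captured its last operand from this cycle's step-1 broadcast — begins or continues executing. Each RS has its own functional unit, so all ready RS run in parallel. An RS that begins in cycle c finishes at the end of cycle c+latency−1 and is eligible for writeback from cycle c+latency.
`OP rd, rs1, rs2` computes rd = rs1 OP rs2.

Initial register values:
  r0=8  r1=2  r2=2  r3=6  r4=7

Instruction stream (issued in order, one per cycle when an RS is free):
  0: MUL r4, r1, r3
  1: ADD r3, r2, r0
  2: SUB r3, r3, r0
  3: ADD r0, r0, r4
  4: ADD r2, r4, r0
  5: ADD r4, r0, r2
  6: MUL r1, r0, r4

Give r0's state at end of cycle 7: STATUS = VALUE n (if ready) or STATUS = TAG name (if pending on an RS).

STATUS = TAG Add1

cycle 1: issue MUL r4<-Mul1 // r0:8,r1:2,r2:2,r3:6,r4:Mul1
cycle 2: issue ADD r3<-Add1 // r0:8,r1:2,r2:2,r3:Add1,r4:Mul1
cycle 3: issue SUB r3<-Add2 // r0:8,r1:2,r2:2,r3:Add2,r4:Mul1
cycle 4: stall // r0:8,r1:2,r2:2,r3:Add2,r4:Mul1
cycle 5: CDB Add1=10; issue ADD r0<-Add1 // r0:Add1,r1:2,r2:2,r3:Add2,r4:Mul1
cycle 6: CDB Mul1=12; stall // r0:Add1,r1:2,r2:2,r3:Add2,r4:12
cycle 7: stall // r0:Add1,r1:2,r2:2,r3:Add2,r4:12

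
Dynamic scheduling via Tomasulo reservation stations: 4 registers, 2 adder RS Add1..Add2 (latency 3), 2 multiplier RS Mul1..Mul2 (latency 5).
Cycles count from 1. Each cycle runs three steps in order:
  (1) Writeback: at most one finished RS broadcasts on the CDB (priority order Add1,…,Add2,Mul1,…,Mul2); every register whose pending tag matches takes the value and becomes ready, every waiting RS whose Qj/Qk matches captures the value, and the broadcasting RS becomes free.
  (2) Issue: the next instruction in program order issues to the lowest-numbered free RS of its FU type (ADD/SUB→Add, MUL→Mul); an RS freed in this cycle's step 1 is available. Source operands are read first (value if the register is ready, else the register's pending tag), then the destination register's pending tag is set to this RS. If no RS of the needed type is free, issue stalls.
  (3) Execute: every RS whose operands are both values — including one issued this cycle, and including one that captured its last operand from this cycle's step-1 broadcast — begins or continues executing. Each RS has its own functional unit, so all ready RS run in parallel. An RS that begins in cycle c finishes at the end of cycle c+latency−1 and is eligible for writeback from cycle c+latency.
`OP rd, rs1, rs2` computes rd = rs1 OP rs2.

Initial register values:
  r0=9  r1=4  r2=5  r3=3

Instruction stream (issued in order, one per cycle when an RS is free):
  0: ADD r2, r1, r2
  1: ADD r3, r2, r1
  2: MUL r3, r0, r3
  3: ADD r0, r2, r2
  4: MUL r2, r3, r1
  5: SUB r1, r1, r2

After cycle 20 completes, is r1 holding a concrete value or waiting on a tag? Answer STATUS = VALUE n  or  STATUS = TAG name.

  c1: issue ADD r2<-Add1  regs: r0:9,r1:4,r2:Add1,r3:3
  c2: issue ADD r3<-Add2  regs: r0:9,r1:4,r2:Add1,r3:Add2
  c3: issue MUL r3<-Mul1  regs: r0:9,r1:4,r2:Add1,r3:Mul1
  c4: CDB Add1=9; issue ADD r0<-Add1  regs: r0:Add1,r1:4,r2:9,r3:Mul1
  c5: issue MUL r2<-Mul2  regs: r0:Add1,r1:4,r2:Mul2,r3:Mul1
  c6: stall  regs: r0:Add1,r1:4,r2:Mul2,r3:Mul1
  c7: CDB Add1=18; issue SUB r1<-Add1  regs: r0:18,r1:Add1,r2:Mul2,r3:Mul1
  c8: CDB Add2=13  regs: r0:18,r1:Add1,r2:Mul2,r3:Mul1
  c9: -  regs: r0:18,r1:Add1,r2:Mul2,r3:Mul1
  c10: -  regs: r0:18,r1:Add1,r2:Mul2,r3:Mul1
  c11: -  regs: r0:18,r1:Add1,r2:Mul2,r3:Mul1
  c12: -  regs: r0:18,r1:Add1,r2:Mul2,r3:Mul1
  c13: CDB Mul1=117  regs: r0:18,r1:Add1,r2:Mul2,r3:117
  c14: -  regs: r0:18,r1:Add1,r2:Mul2,r3:117
  c15: -  regs: r0:18,r1:Add1,r2:Mul2,r3:117
  c16: -  regs: r0:18,r1:Add1,r2:Mul2,r3:117
  c17: -  regs: r0:18,r1:Add1,r2:Mul2,r3:117
  c18: CDB Mul2=468  regs: r0:18,r1:Add1,r2:468,r3:117
  c19: -  regs: r0:18,r1:Add1,r2:468,r3:117
  c20: -  regs: r0:18,r1:Add1,r2:468,r3:117

STATUS = TAG Add1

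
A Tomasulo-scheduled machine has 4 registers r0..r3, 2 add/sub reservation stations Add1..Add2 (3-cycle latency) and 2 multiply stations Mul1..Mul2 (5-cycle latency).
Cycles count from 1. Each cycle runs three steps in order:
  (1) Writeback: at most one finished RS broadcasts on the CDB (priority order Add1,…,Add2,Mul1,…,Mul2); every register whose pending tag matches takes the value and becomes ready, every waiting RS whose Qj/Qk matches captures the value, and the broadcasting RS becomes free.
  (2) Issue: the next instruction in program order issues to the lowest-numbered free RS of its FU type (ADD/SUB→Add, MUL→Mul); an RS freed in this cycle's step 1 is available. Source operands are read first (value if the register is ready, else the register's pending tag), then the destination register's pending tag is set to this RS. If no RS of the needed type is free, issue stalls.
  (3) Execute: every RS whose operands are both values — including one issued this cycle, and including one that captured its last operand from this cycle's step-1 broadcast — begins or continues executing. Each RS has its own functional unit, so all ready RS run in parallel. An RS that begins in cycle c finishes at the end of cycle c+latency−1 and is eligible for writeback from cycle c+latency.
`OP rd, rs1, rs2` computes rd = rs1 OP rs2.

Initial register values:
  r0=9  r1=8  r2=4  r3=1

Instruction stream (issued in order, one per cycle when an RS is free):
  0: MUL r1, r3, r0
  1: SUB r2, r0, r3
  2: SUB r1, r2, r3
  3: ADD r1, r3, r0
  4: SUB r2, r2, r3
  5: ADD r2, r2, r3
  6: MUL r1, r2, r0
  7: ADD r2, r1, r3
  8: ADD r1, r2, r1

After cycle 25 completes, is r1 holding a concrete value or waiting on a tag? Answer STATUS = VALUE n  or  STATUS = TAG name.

STATUS = VALUE 145

  c1: issue MUL r1<-Mul1  regs: r0:9,r1:Mul1,r2:4,r3:1
  c2: issue SUB r2<-Add1  regs: r0:9,r1:Mul1,r2:Add1,r3:1
  c3: issue SUB r1<-Add2  regs: r0:9,r1:Add2,r2:Add1,r3:1
  c4: stall  regs: r0:9,r1:Add2,r2:Add1,r3:1
  c5: CDB Add1=8; issue ADD r1<-Add1  regs: r0:9,r1:Add1,r2:8,r3:1
  c6: CDB Mul1=9; stall  regs: r0:9,r1:Add1,r2:8,r3:1
  c7: stall  regs: r0:9,r1:Add1,r2:8,r3:1
  c8: CDB Add1=10; issue SUB r2<-Add1  regs: r0:9,r1:10,r2:Add1,r3:1
  c9: CDB Add2=7; issue ADD r2<-Add2  regs: r0:9,r1:10,r2:Add2,r3:1
  c10: issue MUL r1<-Mul1  regs: r0:9,r1:Mul1,r2:Add2,r3:1
  c11: CDB Add1=7; issue ADD r2<-Add1  regs: r0:9,r1:Mul1,r2:Add1,r3:1
  c12: stall  regs: r0:9,r1:Mul1,r2:Add1,r3:1
  c13: stall  regs: r0:9,r1:Mul1,r2:Add1,r3:1
  c14: CDB Add2=8; issue ADD r1<-Add2  regs: r0:9,r1:Add2,r2:Add1,r3:1
  c15: -  regs: r0:9,r1:Add2,r2:Add1,r3:1
  c16: -  regs: r0:9,r1:Add2,r2:Add1,r3:1
  c17: -  regs: r0:9,r1:Add2,r2:Add1,r3:1
  c18: -  regs: r0:9,r1:Add2,r2:Add1,r3:1
  c19: CDB Mul1=72  regs: r0:9,r1:Add2,r2:Add1,r3:1
  c20: -  regs: r0:9,r1:Add2,r2:Add1,r3:1
  c21: -  regs: r0:9,r1:Add2,r2:Add1,r3:1
  c22: CDB Add1=73  regs: r0:9,r1:Add2,r2:73,r3:1
  c23: -  regs: r0:9,r1:Add2,r2:73,r3:1
  c24: -  regs: r0:9,r1:Add2,r2:73,r3:1
  c25: CDB Add2=145  regs: r0:9,r1:145,r2:73,r3:1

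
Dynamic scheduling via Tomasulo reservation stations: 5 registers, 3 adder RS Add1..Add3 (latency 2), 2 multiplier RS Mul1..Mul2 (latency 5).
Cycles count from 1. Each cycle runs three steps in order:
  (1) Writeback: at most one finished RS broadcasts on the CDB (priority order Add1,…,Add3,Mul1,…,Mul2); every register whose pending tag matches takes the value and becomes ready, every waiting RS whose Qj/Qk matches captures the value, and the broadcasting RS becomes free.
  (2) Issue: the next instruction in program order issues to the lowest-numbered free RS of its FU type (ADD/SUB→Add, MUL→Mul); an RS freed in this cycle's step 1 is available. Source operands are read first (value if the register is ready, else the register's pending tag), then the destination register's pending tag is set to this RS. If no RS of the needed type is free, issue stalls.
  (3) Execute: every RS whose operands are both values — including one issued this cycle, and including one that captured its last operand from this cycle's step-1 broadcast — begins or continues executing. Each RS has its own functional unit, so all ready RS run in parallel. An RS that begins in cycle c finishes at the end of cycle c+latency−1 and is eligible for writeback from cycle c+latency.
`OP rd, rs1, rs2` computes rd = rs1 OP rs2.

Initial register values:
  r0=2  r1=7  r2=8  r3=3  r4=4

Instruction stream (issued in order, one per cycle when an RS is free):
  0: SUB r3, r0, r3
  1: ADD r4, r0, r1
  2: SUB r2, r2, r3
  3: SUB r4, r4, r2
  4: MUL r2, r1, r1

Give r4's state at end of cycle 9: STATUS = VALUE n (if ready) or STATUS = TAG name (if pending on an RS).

STATUS = VALUE 0

cycle 1: issue SUB r3<-Add1 // r0:2,r1:7,r2:8,r3:Add1,r4:4
cycle 2: issue ADD r4<-Add2 // r0:2,r1:7,r2:8,r3:Add1,r4:Add2
cycle 3: CDB Add1=-1; issue SUB r2<-Add1 // r0:2,r1:7,r2:Add1,r3:-1,r4:Add2
cycle 4: CDB Add2=9; issue SUB r4<-Add2 // r0:2,r1:7,r2:Add1,r3:-1,r4:Add2
cycle 5: CDB Add1=9; issue MUL r2<-Mul1 // r0:2,r1:7,r2:Mul1,r3:-1,r4:Add2
cycle 6: - // r0:2,r1:7,r2:Mul1,r3:-1,r4:Add2
cycle 7: CDB Add2=0 // r0:2,r1:7,r2:Mul1,r3:-1,r4:0
cycle 8: - // r0:2,r1:7,r2:Mul1,r3:-1,r4:0
cycle 9: - // r0:2,r1:7,r2:Mul1,r3:-1,r4:0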